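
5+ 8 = 13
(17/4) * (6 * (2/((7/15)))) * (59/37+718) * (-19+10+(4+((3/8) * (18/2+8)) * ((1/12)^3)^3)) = -7414112956339375/18855493632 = -393207.05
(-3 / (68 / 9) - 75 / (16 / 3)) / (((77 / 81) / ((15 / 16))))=-4778595 / 335104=-14.26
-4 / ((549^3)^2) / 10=-0.00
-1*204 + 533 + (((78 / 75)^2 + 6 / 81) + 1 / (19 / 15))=106109288 / 320625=330.95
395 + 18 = 413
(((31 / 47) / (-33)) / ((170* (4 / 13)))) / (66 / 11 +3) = -403 / 9492120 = -0.00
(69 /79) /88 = 69 /6952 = 0.01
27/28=0.96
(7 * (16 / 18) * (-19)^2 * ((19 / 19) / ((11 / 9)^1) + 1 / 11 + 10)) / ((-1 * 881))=-808640 / 29073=-27.81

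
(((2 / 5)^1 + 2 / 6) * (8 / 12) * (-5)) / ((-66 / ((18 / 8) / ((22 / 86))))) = 43 / 132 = 0.33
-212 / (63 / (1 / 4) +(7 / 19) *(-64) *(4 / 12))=-3021 / 3479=-0.87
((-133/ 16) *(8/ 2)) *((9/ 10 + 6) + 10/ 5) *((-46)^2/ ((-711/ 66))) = 68879503/ 1185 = 58126.16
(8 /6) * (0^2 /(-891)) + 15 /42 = 5 /14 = 0.36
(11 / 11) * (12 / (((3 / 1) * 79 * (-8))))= -1 / 158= -0.01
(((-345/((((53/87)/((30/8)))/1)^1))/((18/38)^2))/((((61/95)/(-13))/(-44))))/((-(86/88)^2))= 158320823518000/17933451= 8828240.78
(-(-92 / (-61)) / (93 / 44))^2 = 0.51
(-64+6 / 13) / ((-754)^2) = -413 / 3695354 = -0.00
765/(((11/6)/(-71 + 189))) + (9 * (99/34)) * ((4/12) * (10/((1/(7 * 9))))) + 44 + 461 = 10331080/187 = 55246.42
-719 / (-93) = 719 / 93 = 7.73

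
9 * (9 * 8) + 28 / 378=17498 / 27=648.07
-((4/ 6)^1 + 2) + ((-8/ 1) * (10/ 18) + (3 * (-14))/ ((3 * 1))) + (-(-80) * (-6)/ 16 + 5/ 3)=-445/ 9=-49.44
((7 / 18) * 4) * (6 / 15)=28 / 45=0.62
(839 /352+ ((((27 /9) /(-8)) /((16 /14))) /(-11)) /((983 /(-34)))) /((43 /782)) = 80583145 /1859836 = 43.33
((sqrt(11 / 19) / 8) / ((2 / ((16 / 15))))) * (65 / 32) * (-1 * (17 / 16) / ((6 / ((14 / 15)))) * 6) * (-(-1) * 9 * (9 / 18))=-1547 * sqrt(209) / 48640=-0.46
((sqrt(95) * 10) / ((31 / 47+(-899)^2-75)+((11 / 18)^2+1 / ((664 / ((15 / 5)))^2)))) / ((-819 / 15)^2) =46624752000 * sqrt(95) / 11232630036967993199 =0.00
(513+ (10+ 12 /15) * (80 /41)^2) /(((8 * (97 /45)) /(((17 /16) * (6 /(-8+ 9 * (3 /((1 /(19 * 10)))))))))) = 0.04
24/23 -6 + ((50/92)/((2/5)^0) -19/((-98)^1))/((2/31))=14589/2254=6.47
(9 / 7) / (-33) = -3 / 77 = -0.04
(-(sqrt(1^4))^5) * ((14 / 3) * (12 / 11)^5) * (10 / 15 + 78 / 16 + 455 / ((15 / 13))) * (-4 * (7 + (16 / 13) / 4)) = 176449674240 / 2093663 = 84277.97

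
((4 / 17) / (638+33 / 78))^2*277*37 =110853184 / 79627245489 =0.00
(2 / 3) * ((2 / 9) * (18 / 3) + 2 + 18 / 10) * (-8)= -1232 / 45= -27.38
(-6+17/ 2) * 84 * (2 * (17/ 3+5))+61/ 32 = 143421/ 32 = 4481.91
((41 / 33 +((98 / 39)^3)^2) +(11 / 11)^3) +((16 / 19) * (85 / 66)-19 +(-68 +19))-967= -573569299231657 / 735417446049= -779.92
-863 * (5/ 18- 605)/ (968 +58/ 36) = 9393755/ 17453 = 538.23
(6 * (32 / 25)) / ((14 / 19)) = 1824 / 175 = 10.42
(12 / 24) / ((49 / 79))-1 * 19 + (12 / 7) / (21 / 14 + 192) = -229895 / 12642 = -18.19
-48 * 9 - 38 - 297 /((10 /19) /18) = -53137 /5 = -10627.40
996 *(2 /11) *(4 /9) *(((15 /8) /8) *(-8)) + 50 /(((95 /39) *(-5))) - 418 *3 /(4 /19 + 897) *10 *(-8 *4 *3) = 4228159934 /3562823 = 1186.74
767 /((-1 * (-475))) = 767 /475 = 1.61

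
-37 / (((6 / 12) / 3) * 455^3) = -222 / 94196375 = -0.00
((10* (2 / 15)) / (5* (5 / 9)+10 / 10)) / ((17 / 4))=24 / 289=0.08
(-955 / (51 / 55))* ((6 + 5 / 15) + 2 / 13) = -13288825 / 1989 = -6681.16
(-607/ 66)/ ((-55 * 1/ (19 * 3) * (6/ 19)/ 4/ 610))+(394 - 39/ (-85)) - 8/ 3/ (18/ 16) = 74038.08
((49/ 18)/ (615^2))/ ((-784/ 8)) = -1/ 13616100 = -0.00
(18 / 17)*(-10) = -180 / 17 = -10.59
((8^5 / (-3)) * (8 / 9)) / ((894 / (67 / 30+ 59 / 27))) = -78184448 / 1629315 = -47.99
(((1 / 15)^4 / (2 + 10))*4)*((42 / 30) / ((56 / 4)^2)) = 1 / 21262500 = 0.00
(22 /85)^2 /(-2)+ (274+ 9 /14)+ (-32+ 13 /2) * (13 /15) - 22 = 11658011 /50575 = 230.51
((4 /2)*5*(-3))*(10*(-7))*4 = 8400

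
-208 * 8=-1664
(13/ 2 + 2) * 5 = 85/ 2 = 42.50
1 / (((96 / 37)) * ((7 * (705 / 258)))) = 1591 / 78960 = 0.02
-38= -38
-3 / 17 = -0.18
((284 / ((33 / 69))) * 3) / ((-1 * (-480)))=3.71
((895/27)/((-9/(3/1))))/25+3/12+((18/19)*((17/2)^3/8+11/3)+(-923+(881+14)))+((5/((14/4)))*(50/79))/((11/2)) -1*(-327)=375.17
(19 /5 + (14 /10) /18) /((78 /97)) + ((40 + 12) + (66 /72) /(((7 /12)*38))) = 53091379 /933660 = 56.86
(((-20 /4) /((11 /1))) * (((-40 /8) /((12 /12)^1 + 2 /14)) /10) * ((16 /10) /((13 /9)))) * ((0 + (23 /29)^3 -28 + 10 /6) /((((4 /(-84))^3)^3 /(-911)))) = -14361373602459031122765 /3487627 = -4117806635416869.73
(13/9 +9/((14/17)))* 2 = 1559/63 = 24.75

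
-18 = -18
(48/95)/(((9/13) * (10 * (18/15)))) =52/855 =0.06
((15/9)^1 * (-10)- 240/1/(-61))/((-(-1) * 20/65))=-15145/366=-41.38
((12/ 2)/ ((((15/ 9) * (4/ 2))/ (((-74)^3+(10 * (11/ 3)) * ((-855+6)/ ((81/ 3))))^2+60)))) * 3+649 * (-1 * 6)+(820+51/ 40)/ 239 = 891768070979.24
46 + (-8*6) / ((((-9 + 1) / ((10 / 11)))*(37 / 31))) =20582 / 407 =50.57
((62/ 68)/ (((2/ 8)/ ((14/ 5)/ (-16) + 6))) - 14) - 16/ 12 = 6029/ 1020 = 5.91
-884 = -884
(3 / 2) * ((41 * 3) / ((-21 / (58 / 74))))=-3567 / 518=-6.89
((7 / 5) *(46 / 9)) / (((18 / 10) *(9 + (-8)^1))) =322 / 81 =3.98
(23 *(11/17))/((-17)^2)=253/4913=0.05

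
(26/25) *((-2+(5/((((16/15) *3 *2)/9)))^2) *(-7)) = -4420507/12800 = -345.35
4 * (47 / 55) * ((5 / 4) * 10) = 470 / 11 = 42.73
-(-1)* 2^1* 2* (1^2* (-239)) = -956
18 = 18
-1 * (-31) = 31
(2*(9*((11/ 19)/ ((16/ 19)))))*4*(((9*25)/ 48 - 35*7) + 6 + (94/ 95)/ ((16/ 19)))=-1846449/ 160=-11540.31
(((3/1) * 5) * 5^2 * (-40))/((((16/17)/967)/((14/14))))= -30823125/2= -15411562.50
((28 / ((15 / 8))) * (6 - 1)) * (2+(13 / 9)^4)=9336992 / 19683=474.37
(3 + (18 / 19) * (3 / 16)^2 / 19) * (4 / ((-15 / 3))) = -27741 / 11552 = -2.40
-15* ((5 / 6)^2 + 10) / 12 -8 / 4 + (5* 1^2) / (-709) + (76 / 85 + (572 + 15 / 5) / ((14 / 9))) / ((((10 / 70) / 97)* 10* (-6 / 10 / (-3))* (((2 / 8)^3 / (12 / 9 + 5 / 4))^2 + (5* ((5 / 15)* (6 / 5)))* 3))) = 89458679315023049 / 4269958455600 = 20950.71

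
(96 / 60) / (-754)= -4 / 1885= -0.00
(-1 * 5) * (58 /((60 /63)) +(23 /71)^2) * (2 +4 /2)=-6150518 /5041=-1220.10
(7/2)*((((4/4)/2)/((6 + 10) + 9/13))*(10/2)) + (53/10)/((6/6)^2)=3611/620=5.82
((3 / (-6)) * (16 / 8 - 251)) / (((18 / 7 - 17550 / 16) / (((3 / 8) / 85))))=-581 / 1157530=-0.00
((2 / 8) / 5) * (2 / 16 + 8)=13 / 32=0.41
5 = 5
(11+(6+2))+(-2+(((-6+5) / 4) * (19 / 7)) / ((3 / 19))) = 1067 / 84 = 12.70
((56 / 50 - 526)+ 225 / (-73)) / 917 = -963531 / 1673525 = -0.58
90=90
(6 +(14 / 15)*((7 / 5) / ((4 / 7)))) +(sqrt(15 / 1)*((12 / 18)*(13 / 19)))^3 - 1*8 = 43 / 150 +87880*sqrt(15) / 61731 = 5.80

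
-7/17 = -0.41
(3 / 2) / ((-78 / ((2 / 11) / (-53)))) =1 / 15158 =0.00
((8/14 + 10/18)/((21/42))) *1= 142/63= 2.25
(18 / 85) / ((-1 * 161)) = -0.00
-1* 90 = -90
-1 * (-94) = 94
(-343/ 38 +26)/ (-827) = -645/ 31426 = -0.02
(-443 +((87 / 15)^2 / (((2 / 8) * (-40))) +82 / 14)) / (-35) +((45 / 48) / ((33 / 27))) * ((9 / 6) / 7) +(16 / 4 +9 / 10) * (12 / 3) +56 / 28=370295987 / 10780000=34.35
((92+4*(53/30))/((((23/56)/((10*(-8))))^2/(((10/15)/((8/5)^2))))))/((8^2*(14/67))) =348467000/4761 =73191.98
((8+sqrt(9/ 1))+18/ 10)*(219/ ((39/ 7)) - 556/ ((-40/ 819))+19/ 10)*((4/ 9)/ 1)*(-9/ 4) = -9505856/ 65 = -146243.94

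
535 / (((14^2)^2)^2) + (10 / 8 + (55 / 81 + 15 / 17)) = 5713149119735 / 2032161530112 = 2.81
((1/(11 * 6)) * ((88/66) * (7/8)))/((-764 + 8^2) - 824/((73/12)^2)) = -37303/1524186576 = -0.00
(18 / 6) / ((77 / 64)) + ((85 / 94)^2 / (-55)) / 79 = 134014333 / 53749388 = 2.49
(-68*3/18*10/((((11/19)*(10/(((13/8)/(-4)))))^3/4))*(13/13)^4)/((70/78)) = 3330298283/19081216000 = 0.17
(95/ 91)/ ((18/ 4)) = 190/ 819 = 0.23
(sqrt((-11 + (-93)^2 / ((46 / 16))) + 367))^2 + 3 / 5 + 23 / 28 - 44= 10696097 / 3220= 3321.77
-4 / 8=-1 / 2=-0.50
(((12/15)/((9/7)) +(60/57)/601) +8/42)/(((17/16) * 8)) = 5859128/61148745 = 0.10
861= 861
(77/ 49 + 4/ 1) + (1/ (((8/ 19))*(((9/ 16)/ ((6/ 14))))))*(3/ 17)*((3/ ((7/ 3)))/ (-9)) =4603/ 833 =5.53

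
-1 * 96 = -96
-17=-17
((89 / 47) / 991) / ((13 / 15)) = 1335 / 605501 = 0.00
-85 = -85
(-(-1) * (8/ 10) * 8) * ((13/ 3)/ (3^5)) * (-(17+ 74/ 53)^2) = -8788000/ 227529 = -38.62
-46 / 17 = -2.71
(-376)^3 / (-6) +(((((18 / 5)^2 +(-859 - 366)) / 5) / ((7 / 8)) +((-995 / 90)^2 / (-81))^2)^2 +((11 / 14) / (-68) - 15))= 55167296297097428276460850746473 / 6174263269254334212000000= 8935041.14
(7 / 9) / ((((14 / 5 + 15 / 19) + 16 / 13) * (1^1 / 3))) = 8645 / 17859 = 0.48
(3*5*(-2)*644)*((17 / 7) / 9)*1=-15640 / 3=-5213.33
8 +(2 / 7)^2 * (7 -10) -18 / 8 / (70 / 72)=1333 / 245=5.44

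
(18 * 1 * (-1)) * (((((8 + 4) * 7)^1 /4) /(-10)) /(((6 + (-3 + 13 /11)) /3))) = 27.12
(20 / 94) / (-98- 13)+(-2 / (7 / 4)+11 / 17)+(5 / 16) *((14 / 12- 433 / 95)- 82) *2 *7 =-23533669641 / 62910064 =-374.08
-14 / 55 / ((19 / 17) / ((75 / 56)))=-255 / 836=-0.31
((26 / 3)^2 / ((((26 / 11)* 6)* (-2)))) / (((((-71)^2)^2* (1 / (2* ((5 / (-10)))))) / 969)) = 46189 / 457410258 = 0.00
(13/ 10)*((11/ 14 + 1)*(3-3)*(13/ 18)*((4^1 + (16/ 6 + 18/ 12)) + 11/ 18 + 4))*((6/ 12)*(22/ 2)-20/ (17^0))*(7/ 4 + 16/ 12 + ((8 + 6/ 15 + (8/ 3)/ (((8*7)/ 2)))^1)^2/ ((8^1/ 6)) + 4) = 0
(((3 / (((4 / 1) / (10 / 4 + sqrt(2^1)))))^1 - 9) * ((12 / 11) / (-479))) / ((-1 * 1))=-171 / 10538 + 9 * sqrt(2) / 5269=-0.01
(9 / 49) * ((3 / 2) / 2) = 27 / 196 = 0.14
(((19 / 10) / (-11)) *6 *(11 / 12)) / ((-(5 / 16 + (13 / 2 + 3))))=76 / 785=0.10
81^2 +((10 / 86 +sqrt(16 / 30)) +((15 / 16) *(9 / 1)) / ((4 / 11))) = 2 *sqrt(30) / 15 +18120047 / 2752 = 6585.05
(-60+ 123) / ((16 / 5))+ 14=539 / 16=33.69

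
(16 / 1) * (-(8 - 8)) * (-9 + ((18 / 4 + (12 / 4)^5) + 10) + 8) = 0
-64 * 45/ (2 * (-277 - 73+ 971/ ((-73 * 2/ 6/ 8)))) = 52560/ 24427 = 2.15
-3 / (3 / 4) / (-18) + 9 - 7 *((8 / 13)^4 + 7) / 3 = -1913920 / 257049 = -7.45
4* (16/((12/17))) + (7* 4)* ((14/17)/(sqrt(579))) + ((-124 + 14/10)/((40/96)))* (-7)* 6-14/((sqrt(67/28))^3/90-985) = 4727520* sqrt(469)/172516871219237 + 392* sqrt(579)/9843 + 161071595816301540472/12938765341442775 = 12449.72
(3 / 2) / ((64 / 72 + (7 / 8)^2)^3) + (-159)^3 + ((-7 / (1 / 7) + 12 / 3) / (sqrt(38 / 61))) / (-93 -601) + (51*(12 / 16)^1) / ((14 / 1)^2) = -2727633908300397615 / 678570170768 + 45*sqrt(2318) / 26372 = -4019678.39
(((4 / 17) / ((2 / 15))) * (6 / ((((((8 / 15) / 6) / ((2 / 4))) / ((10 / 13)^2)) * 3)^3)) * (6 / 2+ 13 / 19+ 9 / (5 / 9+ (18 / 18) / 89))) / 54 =14831630859375 / 2831251701512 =5.24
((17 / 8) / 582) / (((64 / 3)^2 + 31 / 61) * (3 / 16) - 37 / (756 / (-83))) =0.00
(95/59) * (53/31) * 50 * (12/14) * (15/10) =2265750/12803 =176.97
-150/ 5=-30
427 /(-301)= -61 /43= -1.42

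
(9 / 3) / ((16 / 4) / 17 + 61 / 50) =2550 / 1237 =2.06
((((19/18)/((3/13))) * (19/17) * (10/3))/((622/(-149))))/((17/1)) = -3496285/14560398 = -0.24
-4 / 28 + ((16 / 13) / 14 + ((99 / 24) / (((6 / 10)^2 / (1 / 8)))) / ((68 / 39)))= 303565 / 396032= 0.77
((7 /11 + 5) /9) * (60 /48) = 155 /198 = 0.78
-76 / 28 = -2.71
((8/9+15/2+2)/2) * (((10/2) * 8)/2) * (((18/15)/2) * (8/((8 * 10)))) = 187/30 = 6.23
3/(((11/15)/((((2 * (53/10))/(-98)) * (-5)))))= 2385/1078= 2.21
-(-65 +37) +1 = 29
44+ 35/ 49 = 313/ 7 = 44.71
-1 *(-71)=71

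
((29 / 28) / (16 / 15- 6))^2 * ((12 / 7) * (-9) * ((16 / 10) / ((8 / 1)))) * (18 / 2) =-9196335 / 7513072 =-1.22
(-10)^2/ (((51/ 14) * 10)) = 140/ 51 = 2.75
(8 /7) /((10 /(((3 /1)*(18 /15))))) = 72 /175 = 0.41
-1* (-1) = 1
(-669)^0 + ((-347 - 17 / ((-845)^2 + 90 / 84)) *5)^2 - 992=12028188389115093210 / 3997092528529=3009234.41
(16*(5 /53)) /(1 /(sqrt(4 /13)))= 160*sqrt(13) /689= 0.84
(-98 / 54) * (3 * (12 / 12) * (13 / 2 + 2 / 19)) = -12299 / 342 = -35.96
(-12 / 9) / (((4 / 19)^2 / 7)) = -2527 / 12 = -210.58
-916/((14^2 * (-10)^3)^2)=-229/9604000000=-0.00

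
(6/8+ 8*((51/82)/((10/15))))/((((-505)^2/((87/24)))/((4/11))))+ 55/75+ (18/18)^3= 4784794229/2760390600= 1.73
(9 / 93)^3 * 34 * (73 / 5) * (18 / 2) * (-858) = -517482108 / 148955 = -3474.08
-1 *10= -10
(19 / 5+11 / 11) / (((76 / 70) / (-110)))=-9240 / 19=-486.32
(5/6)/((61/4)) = 10/183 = 0.05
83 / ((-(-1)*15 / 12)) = 332 / 5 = 66.40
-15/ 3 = -5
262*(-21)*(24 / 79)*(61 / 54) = -447496 / 237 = -1888.17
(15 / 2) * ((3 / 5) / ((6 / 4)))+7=10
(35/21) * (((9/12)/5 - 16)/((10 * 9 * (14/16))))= -0.34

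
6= 6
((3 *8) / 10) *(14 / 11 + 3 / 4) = 267 / 55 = 4.85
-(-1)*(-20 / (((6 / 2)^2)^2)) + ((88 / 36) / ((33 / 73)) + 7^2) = 4387 / 81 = 54.16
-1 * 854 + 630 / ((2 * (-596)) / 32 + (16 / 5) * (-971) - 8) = -7693778 / 9007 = -854.20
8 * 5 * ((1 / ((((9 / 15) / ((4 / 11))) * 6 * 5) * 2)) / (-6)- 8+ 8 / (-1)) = -190100 / 297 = -640.07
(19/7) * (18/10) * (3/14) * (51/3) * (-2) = -8721/245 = -35.60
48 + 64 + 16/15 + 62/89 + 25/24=1226117/10680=114.80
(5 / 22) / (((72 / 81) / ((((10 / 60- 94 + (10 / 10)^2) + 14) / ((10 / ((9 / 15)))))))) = -1.21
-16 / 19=-0.84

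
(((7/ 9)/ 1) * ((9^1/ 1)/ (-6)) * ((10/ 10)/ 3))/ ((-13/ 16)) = 56/ 117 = 0.48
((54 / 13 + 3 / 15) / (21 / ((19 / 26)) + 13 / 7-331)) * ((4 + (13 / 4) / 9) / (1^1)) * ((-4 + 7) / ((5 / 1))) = -5909323 / 155820600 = -0.04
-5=-5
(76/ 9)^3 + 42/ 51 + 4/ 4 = 7485191/ 12393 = 603.99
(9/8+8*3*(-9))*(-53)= 91107/8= 11388.38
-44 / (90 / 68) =-1496 / 45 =-33.24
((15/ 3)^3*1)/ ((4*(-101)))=-125/ 404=-0.31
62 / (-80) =-31 / 40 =-0.78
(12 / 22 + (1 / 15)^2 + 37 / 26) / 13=126961 / 836550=0.15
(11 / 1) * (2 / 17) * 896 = 19712 / 17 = 1159.53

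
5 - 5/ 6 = 25/ 6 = 4.17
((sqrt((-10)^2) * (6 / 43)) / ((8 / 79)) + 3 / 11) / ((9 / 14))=10339 / 473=21.86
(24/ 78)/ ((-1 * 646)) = -2/ 4199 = -0.00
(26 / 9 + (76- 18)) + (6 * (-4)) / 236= 32278 / 531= 60.79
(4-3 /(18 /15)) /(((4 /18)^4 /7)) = 137781 /32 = 4305.66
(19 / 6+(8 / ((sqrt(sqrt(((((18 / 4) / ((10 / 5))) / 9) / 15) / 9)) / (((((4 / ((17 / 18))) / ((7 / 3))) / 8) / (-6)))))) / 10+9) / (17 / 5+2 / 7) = -6 * sqrt(2) * 3^(3 / 4) * 5^(1 / 4) / 731+2555 / 774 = 3.26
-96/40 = -12/5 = -2.40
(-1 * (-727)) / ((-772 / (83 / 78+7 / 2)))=-64703 / 15054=-4.30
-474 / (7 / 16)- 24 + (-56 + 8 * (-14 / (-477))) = -3883904 / 3339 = -1163.19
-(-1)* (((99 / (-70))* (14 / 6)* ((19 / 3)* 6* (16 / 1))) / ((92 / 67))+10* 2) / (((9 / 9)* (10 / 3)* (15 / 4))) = -331472 / 2875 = -115.29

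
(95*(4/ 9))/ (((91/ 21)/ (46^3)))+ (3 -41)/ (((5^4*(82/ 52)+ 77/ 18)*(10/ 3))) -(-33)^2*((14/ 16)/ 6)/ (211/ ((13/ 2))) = 144615417488392313/ 152484028320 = 948397.15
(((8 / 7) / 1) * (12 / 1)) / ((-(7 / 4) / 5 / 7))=-274.29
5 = 5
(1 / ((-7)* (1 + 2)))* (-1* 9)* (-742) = -318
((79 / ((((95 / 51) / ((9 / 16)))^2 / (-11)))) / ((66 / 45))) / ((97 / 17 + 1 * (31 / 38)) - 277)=282944583 / 1416469760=0.20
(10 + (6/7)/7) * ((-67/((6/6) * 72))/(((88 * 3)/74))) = -76849/29106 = -2.64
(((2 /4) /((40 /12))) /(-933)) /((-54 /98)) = 49 /167940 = 0.00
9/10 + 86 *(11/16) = 2401/40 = 60.02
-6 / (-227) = 6 / 227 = 0.03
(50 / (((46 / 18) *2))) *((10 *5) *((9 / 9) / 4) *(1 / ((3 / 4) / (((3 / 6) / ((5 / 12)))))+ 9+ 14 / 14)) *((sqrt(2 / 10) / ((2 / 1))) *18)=5709.26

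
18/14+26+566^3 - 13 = 1269250572/7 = 181321510.29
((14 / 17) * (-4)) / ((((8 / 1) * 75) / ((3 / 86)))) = -7 / 36550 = -0.00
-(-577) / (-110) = -577 / 110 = -5.25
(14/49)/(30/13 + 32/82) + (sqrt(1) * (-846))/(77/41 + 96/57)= -1105146349/4655525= -237.38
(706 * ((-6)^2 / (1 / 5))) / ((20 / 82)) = 521028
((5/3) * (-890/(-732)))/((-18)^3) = -2225/6403536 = -0.00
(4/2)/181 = 2/181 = 0.01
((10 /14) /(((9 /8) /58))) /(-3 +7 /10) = -23200 /1449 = -16.01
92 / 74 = 46 / 37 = 1.24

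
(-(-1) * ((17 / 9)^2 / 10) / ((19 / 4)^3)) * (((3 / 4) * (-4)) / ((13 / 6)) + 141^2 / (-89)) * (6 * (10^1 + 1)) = -1175772224 / 23807589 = -49.39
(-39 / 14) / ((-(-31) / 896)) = -2496 / 31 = -80.52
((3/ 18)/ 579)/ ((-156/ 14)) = -7/ 270972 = -0.00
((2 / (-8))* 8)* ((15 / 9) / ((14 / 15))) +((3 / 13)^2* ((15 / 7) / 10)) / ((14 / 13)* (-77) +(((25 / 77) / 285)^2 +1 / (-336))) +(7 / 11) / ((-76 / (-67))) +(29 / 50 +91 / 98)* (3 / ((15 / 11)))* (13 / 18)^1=-0.61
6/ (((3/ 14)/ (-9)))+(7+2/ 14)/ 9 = -15826/ 63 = -251.21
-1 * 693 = -693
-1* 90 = -90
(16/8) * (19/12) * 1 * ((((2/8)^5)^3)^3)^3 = 19/11382825540385131274918722110294056093607852572571130007334838338313892296124268544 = 0.00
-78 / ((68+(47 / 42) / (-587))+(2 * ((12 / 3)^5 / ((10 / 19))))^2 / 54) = -33282900 / 119675488973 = -0.00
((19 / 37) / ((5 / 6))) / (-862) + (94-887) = -63229912 / 79735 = -793.00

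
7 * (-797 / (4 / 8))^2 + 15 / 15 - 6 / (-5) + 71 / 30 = 533575697 / 30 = 17785856.57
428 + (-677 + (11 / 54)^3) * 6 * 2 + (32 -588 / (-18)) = -100137025 / 13122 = -7631.23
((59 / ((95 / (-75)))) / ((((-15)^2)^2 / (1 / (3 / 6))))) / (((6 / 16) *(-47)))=944 / 9041625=0.00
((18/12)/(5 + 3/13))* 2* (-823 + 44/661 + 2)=-21162843/44948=-470.83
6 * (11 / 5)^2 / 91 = 726 / 2275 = 0.32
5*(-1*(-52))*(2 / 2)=260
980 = 980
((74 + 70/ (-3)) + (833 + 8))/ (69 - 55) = 2675/ 42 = 63.69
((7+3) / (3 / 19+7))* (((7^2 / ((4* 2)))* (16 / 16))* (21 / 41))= 97755 / 22304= 4.38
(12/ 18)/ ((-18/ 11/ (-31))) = 341/ 27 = 12.63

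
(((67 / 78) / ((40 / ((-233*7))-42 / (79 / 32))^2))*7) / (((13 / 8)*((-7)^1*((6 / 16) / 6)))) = -1112338341667 / 38175582249363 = -0.03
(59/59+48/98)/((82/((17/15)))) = 1241/60270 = 0.02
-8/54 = -4/27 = -0.15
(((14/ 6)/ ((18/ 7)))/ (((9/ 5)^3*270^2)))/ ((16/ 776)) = 23765/ 229582512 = 0.00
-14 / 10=-7 / 5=-1.40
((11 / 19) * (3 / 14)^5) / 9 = 297 / 10218656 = 0.00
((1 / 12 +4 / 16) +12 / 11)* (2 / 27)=94 / 891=0.11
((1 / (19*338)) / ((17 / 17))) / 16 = 1 / 102752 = 0.00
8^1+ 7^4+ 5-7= 2407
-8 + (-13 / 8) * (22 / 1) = -175 / 4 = -43.75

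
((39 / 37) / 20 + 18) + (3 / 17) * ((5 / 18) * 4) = 688709 / 37740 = 18.25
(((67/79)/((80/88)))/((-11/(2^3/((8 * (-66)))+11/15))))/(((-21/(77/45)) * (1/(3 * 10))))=67/450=0.15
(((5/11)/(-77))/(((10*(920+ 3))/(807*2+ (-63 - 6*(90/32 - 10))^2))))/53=-128577/5303602304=-0.00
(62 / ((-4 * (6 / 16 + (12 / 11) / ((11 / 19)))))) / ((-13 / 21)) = 11.08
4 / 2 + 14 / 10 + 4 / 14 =129 / 35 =3.69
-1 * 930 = -930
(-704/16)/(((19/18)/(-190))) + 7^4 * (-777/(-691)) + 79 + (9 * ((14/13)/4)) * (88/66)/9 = 288332228/26949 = 10699.18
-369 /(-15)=123 /5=24.60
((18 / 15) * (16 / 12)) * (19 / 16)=19 / 10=1.90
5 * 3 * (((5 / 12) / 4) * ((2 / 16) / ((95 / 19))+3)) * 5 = 23.63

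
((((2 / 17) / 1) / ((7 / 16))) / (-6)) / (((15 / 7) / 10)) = -32 / 153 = -0.21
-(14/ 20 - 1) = 3/ 10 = 0.30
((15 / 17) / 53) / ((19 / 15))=225 / 17119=0.01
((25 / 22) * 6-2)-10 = -57 / 11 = -5.18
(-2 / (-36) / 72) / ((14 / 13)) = 13 / 18144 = 0.00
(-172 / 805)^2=29584 / 648025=0.05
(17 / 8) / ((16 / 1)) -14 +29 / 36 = -15047 / 1152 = -13.06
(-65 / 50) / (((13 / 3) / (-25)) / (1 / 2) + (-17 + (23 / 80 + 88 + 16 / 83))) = -129480 / 7084907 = -0.02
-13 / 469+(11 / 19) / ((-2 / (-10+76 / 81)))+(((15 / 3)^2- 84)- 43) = -71749336 / 721791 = -99.40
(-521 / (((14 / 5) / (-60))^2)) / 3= -3907500 / 49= -79744.90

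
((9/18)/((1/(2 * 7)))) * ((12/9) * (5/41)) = 140/123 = 1.14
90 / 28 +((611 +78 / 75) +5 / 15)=646367 / 1050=615.59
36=36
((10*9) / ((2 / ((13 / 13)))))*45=2025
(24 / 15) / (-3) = -8 / 15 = -0.53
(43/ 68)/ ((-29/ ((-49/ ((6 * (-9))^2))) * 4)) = 2107/ 23001408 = 0.00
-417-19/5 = -420.80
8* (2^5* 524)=134144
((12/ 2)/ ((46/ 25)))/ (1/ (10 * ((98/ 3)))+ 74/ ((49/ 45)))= 24500/ 510623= 0.05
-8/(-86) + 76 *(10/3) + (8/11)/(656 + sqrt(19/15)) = 2321313166732/9159674799 - 8 *sqrt(285)/71005231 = 253.43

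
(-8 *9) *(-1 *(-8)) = -576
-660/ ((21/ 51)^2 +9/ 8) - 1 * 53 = -1684549/ 2993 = -562.83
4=4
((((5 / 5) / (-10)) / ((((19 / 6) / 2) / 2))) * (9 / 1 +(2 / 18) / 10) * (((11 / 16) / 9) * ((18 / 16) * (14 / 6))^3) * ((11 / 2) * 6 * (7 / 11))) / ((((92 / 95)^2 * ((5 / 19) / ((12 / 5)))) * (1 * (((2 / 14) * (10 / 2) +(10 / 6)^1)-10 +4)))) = 76916781711 / 866713600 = 88.75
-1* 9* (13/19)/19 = -117/361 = -0.32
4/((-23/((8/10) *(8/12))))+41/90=751/2070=0.36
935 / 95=187 / 19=9.84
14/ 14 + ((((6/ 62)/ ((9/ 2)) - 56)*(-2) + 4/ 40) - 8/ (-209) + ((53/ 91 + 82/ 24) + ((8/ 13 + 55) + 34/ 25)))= 30788880407/ 176876700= 174.07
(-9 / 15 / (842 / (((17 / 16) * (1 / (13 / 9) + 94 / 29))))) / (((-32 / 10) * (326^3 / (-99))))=-7487667 / 2815439550869504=-0.00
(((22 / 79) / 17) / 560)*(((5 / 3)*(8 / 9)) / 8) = 11 / 2030616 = 0.00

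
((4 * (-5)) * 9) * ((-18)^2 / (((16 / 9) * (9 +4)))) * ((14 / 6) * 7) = -535815 / 13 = -41216.54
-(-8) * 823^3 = 4459534136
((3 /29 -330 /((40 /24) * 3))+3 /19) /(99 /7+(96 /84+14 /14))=-42259 /10469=-4.04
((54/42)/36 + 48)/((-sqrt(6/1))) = -1345 *sqrt(6)/168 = -19.61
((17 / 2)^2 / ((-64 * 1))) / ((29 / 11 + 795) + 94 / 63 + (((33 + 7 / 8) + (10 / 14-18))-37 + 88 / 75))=-0.00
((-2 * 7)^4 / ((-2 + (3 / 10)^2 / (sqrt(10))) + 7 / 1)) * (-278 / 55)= -1067964800000 / 27499109 + 1922336640 * sqrt(10) / 27499109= -38615.28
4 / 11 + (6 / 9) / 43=538 / 1419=0.38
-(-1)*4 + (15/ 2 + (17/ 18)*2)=241/ 18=13.39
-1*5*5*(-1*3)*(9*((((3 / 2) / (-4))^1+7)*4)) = 35775 / 2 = 17887.50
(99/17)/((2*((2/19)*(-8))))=-1881/544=-3.46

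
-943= -943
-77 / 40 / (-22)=7 / 80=0.09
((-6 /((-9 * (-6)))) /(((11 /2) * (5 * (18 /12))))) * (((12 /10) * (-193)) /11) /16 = 193 /54450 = 0.00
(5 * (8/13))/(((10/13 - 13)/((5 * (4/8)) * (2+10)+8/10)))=-1232/159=-7.75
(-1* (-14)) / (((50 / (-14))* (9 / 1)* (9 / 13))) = -1274 / 2025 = -0.63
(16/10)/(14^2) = 2/245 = 0.01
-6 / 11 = -0.55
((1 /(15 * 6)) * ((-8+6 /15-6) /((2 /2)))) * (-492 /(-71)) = -1.05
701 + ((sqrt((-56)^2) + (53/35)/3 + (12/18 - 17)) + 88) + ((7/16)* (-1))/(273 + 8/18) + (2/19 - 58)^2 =4180.97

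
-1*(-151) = 151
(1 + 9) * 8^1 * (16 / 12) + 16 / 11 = 3568 / 33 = 108.12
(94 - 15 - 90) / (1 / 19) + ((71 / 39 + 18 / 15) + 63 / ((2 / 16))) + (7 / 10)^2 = 1164191 / 3900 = 298.51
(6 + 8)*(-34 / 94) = -238 / 47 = -5.06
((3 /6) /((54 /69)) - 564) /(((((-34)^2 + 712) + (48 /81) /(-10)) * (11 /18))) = -2737935 /5547784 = -0.49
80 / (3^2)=80 / 9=8.89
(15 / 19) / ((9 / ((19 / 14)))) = 5 / 42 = 0.12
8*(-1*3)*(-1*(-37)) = -888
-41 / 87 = -0.47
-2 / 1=-2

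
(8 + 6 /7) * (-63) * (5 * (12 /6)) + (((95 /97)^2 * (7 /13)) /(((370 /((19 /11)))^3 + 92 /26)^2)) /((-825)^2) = -1097991627601595658114286697863905269 /196772693118565530128008645764900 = -5580.00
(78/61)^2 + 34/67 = 2.14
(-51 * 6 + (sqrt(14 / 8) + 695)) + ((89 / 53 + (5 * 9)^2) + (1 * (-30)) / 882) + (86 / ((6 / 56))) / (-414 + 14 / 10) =sqrt(7) / 2 + 38794994516 / 16072833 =2415.02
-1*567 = -567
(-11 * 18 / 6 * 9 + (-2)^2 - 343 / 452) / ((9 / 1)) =-132779 / 4068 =-32.64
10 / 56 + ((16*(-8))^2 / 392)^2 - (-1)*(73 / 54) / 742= 6002668825 / 3435831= 1747.08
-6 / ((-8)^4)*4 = -3 / 512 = -0.01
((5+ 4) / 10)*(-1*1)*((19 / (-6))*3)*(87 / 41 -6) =-27189 / 820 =-33.16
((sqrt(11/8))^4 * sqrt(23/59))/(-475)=-121 * sqrt(1357)/1793600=-0.00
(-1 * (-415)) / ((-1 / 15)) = -6225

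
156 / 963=52 / 321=0.16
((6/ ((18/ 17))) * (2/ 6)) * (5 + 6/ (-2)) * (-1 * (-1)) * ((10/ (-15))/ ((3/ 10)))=-680/ 81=-8.40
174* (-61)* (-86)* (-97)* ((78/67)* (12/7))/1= -82875300768/469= -176706398.23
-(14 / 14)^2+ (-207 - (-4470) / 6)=537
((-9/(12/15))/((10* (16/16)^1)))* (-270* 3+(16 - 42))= 1881/2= 940.50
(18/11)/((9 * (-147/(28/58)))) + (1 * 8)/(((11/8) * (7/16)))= 89084/6699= 13.30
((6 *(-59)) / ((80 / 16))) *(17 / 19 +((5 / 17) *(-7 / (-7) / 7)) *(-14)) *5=-35046 / 323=-108.50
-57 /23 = -2.48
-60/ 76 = -15/ 19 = -0.79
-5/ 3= -1.67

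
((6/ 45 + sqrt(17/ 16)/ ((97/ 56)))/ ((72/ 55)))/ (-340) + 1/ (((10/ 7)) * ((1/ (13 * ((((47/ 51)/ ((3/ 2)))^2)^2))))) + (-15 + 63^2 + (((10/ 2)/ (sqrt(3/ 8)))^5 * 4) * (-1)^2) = -77 * sqrt(17)/ 237456 + 173394264197759/ 43838502480 + 1600000 * sqrt(6)/ 27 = 149110.24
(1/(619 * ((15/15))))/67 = 1/41473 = 0.00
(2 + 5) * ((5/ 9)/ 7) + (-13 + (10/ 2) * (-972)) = -43852/ 9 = -4872.44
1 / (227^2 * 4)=1 / 206116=0.00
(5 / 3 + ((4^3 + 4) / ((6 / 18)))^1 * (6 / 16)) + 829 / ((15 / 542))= 30032.70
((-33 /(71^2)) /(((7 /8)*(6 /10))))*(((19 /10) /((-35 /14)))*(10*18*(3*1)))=5.12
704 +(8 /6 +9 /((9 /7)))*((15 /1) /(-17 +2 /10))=58511 /84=696.56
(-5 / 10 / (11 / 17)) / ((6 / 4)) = -17 / 33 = -0.52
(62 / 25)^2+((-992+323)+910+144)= 244469 / 625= 391.15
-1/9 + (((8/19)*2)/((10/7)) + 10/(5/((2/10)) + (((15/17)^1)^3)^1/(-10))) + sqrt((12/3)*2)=7368283/8378145 + 2*sqrt(2)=3.71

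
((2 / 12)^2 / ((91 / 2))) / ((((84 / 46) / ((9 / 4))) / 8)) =23 / 3822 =0.01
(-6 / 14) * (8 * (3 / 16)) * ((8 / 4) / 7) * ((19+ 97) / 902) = -522 / 22099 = -0.02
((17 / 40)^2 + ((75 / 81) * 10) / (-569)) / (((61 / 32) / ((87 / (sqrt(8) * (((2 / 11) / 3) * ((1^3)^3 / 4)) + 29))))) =411104976227 / 1589406676150-1288730333 * sqrt(2) / 4768220028450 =0.26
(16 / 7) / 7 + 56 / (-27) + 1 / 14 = -4435 / 2646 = -1.68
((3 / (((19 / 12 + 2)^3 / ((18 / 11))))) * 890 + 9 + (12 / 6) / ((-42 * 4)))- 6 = 7195523947 / 73464468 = 97.95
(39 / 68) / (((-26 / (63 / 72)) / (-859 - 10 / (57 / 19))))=18109 / 1088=16.64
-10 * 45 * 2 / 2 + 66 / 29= -447.72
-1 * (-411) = 411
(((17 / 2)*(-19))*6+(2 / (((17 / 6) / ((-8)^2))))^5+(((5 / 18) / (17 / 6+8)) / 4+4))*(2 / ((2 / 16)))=166720292167518740 / 55374423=3010781569.09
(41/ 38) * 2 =41/ 19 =2.16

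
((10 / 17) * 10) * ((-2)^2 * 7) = 2800 / 17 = 164.71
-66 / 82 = -33 / 41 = -0.80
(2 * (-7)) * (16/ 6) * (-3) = 112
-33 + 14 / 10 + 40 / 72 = -1397 / 45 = -31.04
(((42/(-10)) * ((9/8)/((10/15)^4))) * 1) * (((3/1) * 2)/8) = -45927/2560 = -17.94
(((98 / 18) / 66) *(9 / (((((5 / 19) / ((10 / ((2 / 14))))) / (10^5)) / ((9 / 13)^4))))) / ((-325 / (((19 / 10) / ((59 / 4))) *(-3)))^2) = 5927290121088 / 924116717095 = 6.41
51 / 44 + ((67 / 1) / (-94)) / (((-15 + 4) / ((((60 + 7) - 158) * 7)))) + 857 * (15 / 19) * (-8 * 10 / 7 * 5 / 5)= -2137765013 / 275044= -7772.45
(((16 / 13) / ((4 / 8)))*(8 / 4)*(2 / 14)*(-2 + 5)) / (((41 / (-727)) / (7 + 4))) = -1535424 / 3731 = -411.53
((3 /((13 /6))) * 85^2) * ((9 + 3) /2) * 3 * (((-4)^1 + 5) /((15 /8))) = 1248480 /13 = 96036.92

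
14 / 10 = 7 / 5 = 1.40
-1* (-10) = 10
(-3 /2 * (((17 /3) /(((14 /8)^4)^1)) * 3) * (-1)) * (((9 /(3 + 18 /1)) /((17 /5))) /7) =5760 /117649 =0.05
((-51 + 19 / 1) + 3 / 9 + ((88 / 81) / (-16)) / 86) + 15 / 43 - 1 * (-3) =-394535 / 13932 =-28.32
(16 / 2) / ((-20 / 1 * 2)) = -1 / 5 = -0.20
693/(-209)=-63/19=-3.32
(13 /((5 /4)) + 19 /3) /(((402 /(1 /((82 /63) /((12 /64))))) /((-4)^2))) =5271 /54940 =0.10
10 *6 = 60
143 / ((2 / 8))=572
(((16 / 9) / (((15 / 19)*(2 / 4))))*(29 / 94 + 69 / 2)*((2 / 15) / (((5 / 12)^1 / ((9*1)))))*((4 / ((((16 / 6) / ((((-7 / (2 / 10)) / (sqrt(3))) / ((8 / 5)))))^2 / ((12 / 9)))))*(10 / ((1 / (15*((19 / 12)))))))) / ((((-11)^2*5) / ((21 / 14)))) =180870025 / 5687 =31804.12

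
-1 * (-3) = 3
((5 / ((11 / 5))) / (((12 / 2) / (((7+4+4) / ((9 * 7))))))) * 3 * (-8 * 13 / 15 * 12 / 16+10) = 100 / 77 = 1.30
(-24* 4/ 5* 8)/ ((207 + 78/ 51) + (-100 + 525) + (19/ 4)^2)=-208896/ 892285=-0.23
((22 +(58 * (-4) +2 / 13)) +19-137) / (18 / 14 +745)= -14917 / 33956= -0.44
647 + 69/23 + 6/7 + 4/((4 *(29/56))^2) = 3837084/5887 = 651.79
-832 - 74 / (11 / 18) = -10484 / 11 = -953.09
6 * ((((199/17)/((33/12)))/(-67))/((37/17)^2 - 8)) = 81192/694991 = 0.12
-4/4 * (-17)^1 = 17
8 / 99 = 0.08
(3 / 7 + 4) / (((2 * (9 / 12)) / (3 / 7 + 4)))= 1922 / 147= 13.07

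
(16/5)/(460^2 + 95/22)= 352/23276475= 0.00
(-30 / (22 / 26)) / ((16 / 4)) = -195 / 22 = -8.86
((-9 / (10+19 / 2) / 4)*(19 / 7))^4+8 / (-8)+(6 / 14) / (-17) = -18943165679 / 18652389392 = -1.02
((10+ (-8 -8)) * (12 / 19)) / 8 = -0.47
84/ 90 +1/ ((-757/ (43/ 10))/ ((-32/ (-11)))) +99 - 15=10606534/ 124905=84.92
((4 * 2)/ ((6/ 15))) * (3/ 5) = 12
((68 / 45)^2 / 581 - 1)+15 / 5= 2357674 / 1176525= 2.00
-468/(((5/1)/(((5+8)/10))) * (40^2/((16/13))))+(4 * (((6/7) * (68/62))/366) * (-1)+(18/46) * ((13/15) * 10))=1251076733/380563750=3.29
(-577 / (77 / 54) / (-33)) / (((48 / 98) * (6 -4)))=12.52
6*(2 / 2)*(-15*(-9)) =810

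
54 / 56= 27 / 28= 0.96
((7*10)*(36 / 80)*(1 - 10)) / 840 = -27 / 80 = -0.34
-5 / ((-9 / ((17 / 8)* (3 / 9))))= 85 / 216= 0.39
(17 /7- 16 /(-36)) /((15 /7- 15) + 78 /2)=181 /1647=0.11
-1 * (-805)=805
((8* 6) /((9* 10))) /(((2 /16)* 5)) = 64 /75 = 0.85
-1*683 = -683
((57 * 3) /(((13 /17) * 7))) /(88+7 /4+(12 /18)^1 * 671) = 34884 /586495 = 0.06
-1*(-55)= 55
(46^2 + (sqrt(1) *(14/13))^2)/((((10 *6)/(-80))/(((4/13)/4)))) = -1431200/6591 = -217.14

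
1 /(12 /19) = 19 /12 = 1.58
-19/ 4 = -4.75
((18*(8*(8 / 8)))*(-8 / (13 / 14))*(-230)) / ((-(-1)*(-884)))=-927360 / 2873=-322.78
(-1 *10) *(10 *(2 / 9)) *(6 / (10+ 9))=-400 / 57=-7.02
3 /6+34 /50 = 59 /50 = 1.18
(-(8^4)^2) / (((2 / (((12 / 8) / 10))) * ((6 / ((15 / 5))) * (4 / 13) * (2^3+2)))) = -5111808 / 25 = -204472.32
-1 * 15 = -15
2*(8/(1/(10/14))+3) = 17.43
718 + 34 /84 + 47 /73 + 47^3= 320525921 /3066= 104542.05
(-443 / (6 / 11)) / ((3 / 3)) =-4873 / 6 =-812.17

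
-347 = -347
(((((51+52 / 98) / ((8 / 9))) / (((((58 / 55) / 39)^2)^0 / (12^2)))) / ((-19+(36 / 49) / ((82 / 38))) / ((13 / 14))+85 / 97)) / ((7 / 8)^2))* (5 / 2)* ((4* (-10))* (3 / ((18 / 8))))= 180465442560000 / 2385682649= 75645.20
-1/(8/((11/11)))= -1/8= -0.12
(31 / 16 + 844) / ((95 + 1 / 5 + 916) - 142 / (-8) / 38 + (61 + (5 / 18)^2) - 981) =104151825 / 11295554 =9.22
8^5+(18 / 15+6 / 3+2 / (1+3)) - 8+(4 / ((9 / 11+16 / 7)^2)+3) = 32767.12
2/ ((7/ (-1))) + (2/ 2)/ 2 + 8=115/ 14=8.21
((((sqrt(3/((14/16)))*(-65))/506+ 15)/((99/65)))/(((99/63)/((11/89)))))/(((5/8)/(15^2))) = 273000/979 - 169000*sqrt(42)/247687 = 274.43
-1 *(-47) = 47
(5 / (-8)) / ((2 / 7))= -35 / 16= -2.19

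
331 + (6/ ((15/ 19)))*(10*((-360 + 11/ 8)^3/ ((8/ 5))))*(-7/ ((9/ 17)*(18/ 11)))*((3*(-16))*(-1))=849730413825.99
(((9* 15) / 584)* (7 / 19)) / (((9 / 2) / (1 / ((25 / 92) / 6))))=2898 / 6935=0.42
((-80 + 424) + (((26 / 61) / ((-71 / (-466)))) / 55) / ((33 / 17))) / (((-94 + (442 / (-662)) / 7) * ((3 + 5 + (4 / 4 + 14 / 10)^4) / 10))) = -979044415444375 / 1102656426525819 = -0.89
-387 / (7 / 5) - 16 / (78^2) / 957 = -2816580223 / 10189179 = -276.43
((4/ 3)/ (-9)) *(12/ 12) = -4/ 27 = -0.15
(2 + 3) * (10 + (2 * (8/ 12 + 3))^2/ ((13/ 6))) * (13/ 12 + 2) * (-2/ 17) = -125615/ 1989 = -63.15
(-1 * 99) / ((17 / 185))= -1077.35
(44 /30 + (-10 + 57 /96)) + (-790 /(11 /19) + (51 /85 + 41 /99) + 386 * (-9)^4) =40093804541 /15840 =2531174.53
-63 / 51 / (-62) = 21 / 1054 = 0.02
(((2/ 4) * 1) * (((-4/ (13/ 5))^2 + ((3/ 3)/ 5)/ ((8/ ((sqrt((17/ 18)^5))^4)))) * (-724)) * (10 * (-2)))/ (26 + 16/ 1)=10401740325723938461/ 25343176374577152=410.44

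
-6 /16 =-0.38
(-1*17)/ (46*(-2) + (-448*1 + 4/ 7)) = 119/ 3776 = 0.03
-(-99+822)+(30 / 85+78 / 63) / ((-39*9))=-90597529 / 125307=-723.00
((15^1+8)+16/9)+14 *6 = 979/9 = 108.78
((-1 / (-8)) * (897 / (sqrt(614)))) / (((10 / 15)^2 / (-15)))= -121095 * sqrt(614) / 19648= -152.72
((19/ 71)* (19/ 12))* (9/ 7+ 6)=6137/ 1988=3.09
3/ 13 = 0.23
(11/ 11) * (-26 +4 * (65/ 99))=-2314/ 99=-23.37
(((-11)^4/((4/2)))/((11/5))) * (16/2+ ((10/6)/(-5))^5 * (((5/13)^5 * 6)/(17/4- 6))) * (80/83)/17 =448336714777600/297048137841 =1509.31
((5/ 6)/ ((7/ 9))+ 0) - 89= -1231/ 14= -87.93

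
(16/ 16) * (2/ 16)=1/ 8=0.12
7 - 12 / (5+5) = 29 / 5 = 5.80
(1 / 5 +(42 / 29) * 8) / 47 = 0.25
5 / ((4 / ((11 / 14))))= 55 / 56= 0.98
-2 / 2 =-1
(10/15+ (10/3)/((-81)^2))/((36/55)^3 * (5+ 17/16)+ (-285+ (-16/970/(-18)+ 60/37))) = -7841378198500/3310585311804201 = -0.00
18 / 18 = 1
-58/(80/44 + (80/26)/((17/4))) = -70499/3090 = -22.82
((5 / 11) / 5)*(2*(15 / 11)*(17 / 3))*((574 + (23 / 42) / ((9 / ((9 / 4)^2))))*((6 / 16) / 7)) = 43.23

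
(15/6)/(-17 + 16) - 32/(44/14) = -279/22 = -12.68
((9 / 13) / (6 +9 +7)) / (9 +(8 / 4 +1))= 3 / 1144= 0.00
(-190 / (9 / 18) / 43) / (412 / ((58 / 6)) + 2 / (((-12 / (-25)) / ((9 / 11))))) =-242440 / 1262781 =-0.19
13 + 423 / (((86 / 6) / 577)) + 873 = 770311 / 43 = 17914.21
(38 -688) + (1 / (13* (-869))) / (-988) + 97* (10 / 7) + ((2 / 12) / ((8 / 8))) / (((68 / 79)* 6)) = -24452716745749 / 47815591824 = -511.40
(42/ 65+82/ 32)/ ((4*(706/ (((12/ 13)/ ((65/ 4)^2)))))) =10011/ 2520508250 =0.00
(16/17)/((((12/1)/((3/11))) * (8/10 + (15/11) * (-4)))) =-5/1088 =-0.00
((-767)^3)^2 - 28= 203597379403181541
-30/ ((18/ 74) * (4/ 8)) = -246.67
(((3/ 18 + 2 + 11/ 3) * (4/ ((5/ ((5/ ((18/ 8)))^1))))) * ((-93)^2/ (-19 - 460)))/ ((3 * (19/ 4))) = -1076320/ 81909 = -13.14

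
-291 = -291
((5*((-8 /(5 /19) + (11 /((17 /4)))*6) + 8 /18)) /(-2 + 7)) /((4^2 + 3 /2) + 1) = -22072 /28305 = -0.78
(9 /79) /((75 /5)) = 3 /395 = 0.01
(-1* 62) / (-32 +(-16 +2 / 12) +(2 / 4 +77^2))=-186 / 17645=-0.01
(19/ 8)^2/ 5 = 361/ 320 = 1.13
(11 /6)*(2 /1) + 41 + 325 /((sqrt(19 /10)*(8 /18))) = 134 /3 + 2925*sqrt(190) /76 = 575.17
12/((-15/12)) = -48/5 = -9.60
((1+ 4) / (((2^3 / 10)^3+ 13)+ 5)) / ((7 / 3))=0.12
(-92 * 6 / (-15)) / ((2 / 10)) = 184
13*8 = 104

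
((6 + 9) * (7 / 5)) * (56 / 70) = 84 / 5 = 16.80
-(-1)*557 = 557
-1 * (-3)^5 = 243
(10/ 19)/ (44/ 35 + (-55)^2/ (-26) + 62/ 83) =-755300/ 164088807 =-0.00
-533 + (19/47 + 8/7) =-174848/329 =-531.45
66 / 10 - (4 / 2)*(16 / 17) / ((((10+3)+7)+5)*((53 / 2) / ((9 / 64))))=148656 / 22525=6.60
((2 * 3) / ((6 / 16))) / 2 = 8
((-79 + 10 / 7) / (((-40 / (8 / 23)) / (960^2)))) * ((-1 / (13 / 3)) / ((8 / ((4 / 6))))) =-25021440 / 2093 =-11954.82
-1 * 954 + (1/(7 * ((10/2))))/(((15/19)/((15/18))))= -601001/630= -953.97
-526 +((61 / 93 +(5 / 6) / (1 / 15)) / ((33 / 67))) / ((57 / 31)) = -5772487 / 11286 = -511.47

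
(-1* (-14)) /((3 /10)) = 140 /3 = 46.67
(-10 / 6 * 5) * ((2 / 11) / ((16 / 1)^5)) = -25 / 17301504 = -0.00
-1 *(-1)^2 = -1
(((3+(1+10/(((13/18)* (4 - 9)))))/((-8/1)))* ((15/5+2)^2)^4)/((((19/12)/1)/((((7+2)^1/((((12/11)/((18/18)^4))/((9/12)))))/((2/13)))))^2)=-447936328125/11552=-38775651.67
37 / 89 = 0.42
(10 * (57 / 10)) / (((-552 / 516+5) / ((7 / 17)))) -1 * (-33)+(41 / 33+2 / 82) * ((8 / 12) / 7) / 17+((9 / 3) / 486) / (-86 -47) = 155456857351 / 3988235394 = 38.98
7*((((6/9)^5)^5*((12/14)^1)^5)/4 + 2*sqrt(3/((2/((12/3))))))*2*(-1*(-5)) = 2684354560/8371769346801 + 140*sqrt(6) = 342.93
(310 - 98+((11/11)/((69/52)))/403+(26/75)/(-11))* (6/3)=249372524/588225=423.94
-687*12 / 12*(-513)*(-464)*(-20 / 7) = 3270559680 / 7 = 467222811.43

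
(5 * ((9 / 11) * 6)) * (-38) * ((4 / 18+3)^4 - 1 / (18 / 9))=-267520190 / 2673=-100082.38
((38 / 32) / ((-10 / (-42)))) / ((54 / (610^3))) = 754711825 / 36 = 20964217.36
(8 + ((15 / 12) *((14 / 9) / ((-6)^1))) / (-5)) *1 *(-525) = -152425 / 36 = -4234.03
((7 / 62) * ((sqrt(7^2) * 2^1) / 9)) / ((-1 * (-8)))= 49 / 2232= 0.02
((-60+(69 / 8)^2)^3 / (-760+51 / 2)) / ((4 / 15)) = -11718449415 / 770179072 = -15.22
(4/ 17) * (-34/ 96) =-1/ 12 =-0.08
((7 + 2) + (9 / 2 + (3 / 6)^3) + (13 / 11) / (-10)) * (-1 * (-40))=5943 / 11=540.27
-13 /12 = -1.08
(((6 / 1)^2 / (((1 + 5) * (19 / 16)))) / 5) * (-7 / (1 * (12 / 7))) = -392 / 95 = -4.13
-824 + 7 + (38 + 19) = -760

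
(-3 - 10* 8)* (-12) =996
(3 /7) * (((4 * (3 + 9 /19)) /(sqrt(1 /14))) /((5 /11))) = 8712 * sqrt(14) /665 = 49.02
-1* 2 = -2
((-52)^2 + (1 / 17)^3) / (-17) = -13284753 / 83521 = -159.06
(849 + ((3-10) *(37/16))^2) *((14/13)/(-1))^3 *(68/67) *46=-38145090025/588796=-64784.90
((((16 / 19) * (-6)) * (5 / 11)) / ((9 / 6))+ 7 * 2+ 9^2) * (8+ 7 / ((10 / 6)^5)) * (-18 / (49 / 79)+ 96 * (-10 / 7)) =-849380010594 / 6400625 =-132702.67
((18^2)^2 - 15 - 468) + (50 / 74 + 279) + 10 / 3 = 11630137 / 111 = 104776.01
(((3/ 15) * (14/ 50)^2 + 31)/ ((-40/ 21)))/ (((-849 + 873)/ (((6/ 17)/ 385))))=-0.00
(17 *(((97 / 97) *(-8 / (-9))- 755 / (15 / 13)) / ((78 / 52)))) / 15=-199954 / 405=-493.71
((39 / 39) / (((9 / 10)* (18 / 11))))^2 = 3025 / 6561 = 0.46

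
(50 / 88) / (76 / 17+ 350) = 0.00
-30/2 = -15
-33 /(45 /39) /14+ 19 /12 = -193 /420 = -0.46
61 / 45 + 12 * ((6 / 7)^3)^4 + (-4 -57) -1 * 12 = -43448847474584 / 622857924045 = -69.76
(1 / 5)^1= 0.20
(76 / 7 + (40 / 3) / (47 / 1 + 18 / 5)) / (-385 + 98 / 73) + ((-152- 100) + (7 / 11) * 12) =-36365913260 / 148801191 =-244.39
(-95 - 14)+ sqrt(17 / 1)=-109+ sqrt(17)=-104.88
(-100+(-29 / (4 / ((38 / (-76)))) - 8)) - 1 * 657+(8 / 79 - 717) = -934269 / 632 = -1478.27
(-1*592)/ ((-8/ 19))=1406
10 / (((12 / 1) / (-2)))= -5 / 3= -1.67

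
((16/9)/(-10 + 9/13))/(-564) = 52/153549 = 0.00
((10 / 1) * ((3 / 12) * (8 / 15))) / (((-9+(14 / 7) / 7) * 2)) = -14 / 183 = -0.08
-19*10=-190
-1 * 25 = -25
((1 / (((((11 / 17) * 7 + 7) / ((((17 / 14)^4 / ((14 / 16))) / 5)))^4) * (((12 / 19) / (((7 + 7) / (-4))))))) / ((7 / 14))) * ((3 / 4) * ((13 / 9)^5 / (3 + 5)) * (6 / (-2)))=28671392761699545746641095161767 / 423826695258585574928097237073920000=0.00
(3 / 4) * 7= 21 / 4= 5.25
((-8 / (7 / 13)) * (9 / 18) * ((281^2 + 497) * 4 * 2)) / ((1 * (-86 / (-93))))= -1537035552 / 301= -5106430.41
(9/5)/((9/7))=7/5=1.40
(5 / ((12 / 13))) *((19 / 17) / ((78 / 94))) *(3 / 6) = 4465 / 1224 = 3.65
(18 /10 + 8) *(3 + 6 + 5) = 686 /5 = 137.20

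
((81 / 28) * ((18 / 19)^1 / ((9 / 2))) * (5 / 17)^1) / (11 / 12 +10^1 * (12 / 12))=4860 / 296191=0.02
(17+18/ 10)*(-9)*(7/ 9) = -658/ 5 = -131.60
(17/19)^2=289/361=0.80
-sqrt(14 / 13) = -sqrt(182) / 13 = -1.04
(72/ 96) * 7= 21/ 4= 5.25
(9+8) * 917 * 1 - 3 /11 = 171476 /11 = 15588.73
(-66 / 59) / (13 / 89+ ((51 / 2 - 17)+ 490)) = -1068 / 476071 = -0.00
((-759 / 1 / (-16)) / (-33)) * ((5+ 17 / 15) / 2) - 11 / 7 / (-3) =-3263 / 840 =-3.88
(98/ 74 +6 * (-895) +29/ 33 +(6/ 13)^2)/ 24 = -276898891/ 1238094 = -223.65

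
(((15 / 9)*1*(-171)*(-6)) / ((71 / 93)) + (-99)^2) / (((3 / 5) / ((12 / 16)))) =4274505 / 284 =15051.07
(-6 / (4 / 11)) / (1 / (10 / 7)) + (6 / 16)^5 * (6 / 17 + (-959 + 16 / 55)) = -6579486363 / 214466560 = -30.68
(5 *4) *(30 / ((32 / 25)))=1875 / 4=468.75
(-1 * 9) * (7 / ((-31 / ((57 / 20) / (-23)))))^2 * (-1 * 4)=1432809 / 50836900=0.03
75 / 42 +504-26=6717 / 14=479.79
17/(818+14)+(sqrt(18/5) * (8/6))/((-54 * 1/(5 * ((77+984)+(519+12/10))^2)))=17/832 - 125009672 * sqrt(10)/675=-585652.27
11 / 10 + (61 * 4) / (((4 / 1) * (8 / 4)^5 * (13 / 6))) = 1.98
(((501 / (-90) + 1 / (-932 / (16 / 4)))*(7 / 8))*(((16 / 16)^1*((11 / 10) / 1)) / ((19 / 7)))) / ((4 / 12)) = -20989199 / 3541600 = -5.93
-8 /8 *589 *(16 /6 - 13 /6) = -589 /2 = -294.50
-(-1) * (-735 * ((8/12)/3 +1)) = -2695/3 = -898.33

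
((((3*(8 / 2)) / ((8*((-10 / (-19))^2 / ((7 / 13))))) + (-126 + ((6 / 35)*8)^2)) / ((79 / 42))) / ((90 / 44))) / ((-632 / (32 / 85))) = 22647262 / 1206853375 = 0.02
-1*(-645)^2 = -416025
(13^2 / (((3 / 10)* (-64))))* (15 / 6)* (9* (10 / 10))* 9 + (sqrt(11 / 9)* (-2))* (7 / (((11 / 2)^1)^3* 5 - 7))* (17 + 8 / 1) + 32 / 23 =-2621677 / 1472 - 2800* sqrt(11) / 19797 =-1781.50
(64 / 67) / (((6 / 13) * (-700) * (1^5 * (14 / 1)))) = -0.00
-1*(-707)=707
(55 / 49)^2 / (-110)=-55 / 4802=-0.01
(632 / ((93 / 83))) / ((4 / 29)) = 4089.31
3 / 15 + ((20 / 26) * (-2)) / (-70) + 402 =183011 / 455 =402.22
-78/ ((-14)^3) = 0.03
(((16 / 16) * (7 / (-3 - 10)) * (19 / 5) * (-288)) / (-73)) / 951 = -12768 / 1504165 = -0.01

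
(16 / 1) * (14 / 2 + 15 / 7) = 1024 / 7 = 146.29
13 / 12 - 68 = -803 / 12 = -66.92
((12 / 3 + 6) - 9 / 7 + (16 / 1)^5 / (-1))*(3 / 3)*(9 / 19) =-66059739 / 133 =-496689.77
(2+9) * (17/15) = 187/15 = 12.47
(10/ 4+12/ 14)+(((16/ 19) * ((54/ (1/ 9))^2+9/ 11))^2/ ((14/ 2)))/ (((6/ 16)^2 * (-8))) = -3072209971297393/ 611534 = -5023776227.16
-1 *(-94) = 94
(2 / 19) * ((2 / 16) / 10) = 1 / 760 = 0.00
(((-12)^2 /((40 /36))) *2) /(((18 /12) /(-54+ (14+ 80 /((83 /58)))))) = 228096 /83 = 2748.14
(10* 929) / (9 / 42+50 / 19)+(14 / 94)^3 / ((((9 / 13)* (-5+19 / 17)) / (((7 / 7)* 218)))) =76192412228401 / 23342421267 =3264.12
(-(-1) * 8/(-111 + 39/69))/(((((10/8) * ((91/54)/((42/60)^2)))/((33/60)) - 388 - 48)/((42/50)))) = 1004157/7065914875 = 0.00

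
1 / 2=0.50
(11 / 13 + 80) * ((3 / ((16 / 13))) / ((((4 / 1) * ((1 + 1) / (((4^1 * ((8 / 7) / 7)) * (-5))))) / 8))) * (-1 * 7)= 31530 / 7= 4504.29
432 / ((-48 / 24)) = -216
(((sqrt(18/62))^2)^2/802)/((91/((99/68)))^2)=793881/29511981230368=0.00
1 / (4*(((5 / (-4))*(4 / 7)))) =-7 / 20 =-0.35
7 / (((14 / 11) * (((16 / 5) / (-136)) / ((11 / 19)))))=-10285 / 76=-135.33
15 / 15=1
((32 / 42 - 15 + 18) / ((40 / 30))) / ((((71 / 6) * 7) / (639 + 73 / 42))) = 2125969 / 97412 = 21.82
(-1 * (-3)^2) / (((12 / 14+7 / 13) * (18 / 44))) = -2002 / 127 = -15.76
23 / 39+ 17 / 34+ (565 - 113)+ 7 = 35887 / 78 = 460.09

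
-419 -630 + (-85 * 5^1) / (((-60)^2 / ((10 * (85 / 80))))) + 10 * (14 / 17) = -20406901 / 19584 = -1042.02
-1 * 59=-59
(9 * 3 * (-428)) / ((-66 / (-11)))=-1926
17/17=1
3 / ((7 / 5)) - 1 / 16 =2.08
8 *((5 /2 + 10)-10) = 20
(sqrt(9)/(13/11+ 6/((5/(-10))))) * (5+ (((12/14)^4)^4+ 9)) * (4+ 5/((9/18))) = -30893421100203420/564959819683217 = -54.68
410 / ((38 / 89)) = 18245 / 19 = 960.26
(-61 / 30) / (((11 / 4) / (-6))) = 244 / 55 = 4.44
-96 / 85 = -1.13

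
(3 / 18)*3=1 / 2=0.50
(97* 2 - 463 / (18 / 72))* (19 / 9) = -31502 / 9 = -3500.22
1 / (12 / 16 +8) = 4 / 35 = 0.11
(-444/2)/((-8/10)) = 555/2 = 277.50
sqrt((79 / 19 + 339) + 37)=sqrt(137237) / 19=19.50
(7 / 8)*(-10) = -35 / 4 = -8.75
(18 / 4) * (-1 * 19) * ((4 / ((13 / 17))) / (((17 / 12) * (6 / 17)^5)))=-26977283 / 468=-57643.77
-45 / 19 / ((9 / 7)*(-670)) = 7 / 2546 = 0.00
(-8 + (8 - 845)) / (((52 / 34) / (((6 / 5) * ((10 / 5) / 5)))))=-1326 / 5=-265.20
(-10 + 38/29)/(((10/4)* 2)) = -252/145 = -1.74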